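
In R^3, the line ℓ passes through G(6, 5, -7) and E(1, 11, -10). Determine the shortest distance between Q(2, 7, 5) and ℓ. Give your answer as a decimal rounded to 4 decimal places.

12.7973

A direction vector for ℓ is E − G = (-5, 6, -3).
Taking (6, 5, -7) on ℓ with direction v = (-5, 6, -3): w = Q − (6, 5, -7) = (-4, 2, 12), and w × v = (-78, -72, -14).
Distance = |w × v| / |v| = √11464 / √70 ≈ 12.7973.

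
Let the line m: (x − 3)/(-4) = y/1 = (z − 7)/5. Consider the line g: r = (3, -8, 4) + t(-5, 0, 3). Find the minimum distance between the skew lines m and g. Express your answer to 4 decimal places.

m has direction (-4, 1, 5) through (3, 0, 7).
Common perpendicular direction n = (-4, 1, 5) × (-5, 0, 3) = (3, -13, 5).
With w = (3, -8, 4) − (3, 0, 7) = (0, -8, -3), w · n = 89.
Distance = |w · n| / |n| = |89| / √203 ≈ 6.2466.

6.2466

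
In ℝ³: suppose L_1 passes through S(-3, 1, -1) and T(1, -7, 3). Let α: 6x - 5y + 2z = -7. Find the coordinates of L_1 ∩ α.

A direction vector for L_1 is T − S = (4, -8, 4).
Substitute r = (-3, 1, -1) + t(4, -8, 4) into the plane: -25 + 72t = -7, so t = 1/4.
Intersection: (-3, 1, -1) + (1/4)·(4, -8, 4) = (-2, -1, 0).

(-2, -1, 0)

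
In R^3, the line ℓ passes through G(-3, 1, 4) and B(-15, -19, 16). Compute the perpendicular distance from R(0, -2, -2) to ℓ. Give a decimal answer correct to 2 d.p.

7.12

A direction vector for ℓ is B − G = (-12, -20, 12).
Taking (-3, 1, 4) on ℓ with direction v = (-12, -20, 12): w = R − (-3, 1, 4) = (3, -3, -6), and w × v = (-156, 36, -96).
Distance = |w × v| / |v| = √34848 / √688 ≈ 7.12.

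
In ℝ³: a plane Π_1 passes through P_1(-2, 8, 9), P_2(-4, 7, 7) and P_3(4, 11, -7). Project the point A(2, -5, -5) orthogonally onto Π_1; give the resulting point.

(-4, 7, -5)

P_1P_2 = (-2, -1, -2), P_1P_3 = (6, 3, -16); a normal to Π_1 is P_1P_2 × P_1P_3 = (22, -44, 0).
Using P_1: Π_1 has equation 22x - 44y = -396.
Foot = A − λn with λ = (n·A − d)/|n|² = (264 − (-396))/2420 = 3/11.
Foot = (2, -5, -5) − (3/11)·(22, -44, 0) = (-4, 7, -5).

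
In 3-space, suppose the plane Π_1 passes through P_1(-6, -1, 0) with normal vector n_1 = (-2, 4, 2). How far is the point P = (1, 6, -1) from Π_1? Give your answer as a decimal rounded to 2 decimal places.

2.45

Π_1: n_1·r = n_1·P_1 gives -2x + 4y + 2z = 8.
n·P − d = (-2)·(1) + (4)·(6) + (2)·(-1) − 8 = 12; |n| = √24.
Distance = |12| / √24 = 12/√24 ≈ 2.45.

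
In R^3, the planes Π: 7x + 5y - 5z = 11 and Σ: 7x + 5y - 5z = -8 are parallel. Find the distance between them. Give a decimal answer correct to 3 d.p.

1.910

Same normal n = (7, 5, -5) with |n| = √99; distance = |11 − (-8)| / |n| = 19/√99 ≈ 1.910.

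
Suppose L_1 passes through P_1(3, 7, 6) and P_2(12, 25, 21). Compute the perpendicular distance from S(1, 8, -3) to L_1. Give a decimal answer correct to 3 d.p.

7.555

A direction vector for L_1 is P_2 − P_1 = (9, 18, 15).
Taking (3, 7, 6) on L_1 with direction v = (9, 18, 15): w = S − (3, 7, 6) = (-2, 1, -9), and w × v = (177, -51, -45).
Distance = |w × v| / |v| = √35955 / √630 ≈ 7.555.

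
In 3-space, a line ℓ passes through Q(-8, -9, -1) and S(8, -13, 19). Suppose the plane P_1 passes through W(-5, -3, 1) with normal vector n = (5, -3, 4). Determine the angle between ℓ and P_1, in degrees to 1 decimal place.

69.8

A direction vector for ℓ is S − Q = (16, -4, 20).
P_1: n·r = n·W gives 5x - 3y + 4z = -12.
sin θ = |n·v| / (|n||v|) = |172| / (√50 · √672) = 0.93834.
θ ≈ 69.8°.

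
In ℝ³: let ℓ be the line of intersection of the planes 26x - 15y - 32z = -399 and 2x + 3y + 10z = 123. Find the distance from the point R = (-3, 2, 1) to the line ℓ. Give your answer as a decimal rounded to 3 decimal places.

Direction of ℓ: (26, -15, -32) × (2, 3, 10) = (-54, -324, 108).
A point on ℓ: solving the two plane equations with x = 1 gives (1, 7, 10).
Taking (1, 7, 10) on ℓ with direction v = (-54, -324, 108): w = R − (1, 7, 10) = (-4, -5, -9), and w × v = (-3456, 918, 1026).
Distance = |w × v| / |v| = √13839336 / √119556 ≈ 10.759.

10.759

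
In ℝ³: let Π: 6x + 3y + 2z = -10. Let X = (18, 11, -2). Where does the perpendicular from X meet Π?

(0, 2, -8)

Foot = X − λn with λ = (n·X − d)/|n|² = (137 − (-10))/49 = 3.
Foot = (18, 11, -2) − 3·(6, 3, 2) = (0, 2, -8).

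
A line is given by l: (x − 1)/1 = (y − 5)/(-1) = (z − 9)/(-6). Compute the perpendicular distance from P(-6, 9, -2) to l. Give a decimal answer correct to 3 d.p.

l has direction (1, -1, -6) through (1, 5, 9).
Taking (1, 5, 9) on l with direction v = (1, -1, -6): w = P − (1, 5, 9) = (-7, 4, -11), and w × v = (-35, -53, 3).
Distance = |w × v| / |v| = √4043 / √38 ≈ 10.315.

10.315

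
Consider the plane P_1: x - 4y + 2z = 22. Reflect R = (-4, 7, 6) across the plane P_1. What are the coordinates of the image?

(0, -9, 14)

λ = (n·R − d)/|n|² = (-20 − 22)/21 = -2.
Reflection = R − 2λn = (-4, 7, 6) − (-4)·(1, -4, 2) = (0, -9, 14).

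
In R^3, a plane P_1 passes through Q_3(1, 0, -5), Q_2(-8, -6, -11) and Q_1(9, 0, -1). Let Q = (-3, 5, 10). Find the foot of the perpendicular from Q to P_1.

Q_3Q_2 = (-9, -6, -6), Q_3Q_1 = (8, 0, 4); a normal to P_1 is Q_3Q_2 × Q_3Q_1 = (-24, -12, 48).
Using Q_3: P_1 has equation -24x - 12y + 48z = -264.
Foot = Q − λn with λ = (n·Q − d)/|n|² = (492 − (-264))/3024 = 1/4.
Foot = (-3, 5, 10) − (1/4)·(-24, -12, 48) = (3, 8, -2).

(3, 8, -2)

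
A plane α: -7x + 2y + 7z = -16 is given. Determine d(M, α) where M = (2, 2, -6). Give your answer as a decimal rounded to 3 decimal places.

3.565

n·M − d = (-7)·(2) + (2)·(2) + (7)·(-6) − (-16) = -36; |n| = √102.
Distance = |-36| / √102 = 36/√102 ≈ 3.565.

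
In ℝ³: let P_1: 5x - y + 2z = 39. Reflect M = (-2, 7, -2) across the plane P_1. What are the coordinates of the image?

(18, 3, 6)

λ = (n·M − d)/|n|² = (-21 − 39)/30 = -2.
Reflection = M − 2λn = (-2, 7, -2) − (-4)·(5, -1, 2) = (18, 3, 6).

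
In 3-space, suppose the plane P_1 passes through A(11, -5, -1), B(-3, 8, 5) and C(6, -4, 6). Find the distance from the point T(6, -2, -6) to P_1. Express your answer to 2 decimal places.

AB = (-14, 13, 6), AC = (-5, 1, 7); a normal to P_1 is AB × AC = (85, 68, 51).
Using A: P_1 has equation 85x + 68y + 51z = 544.
n·T − d = (85)·(6) + (68)·(-2) + (51)·(-6) − 544 = -476; |n| = √14450.
Distance = |-476| / √14450 = 476/√14450 ≈ 3.96.

3.96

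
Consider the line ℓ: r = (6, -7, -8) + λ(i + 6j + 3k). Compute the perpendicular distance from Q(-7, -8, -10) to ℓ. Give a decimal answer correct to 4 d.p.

Taking (6, -7, -8) on ℓ with direction v = (1, 6, 3): w = Q − (6, -7, -8) = (-13, -1, -2), and w × v = (9, 37, -77).
Distance = |w × v| / |v| = √7379 / √46 ≈ 12.6654.

12.6654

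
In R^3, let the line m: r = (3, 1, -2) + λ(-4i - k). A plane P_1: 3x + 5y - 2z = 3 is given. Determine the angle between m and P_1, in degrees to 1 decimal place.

23.2

sin θ = |n·v| / (|n||v|) = |-10| / (√38 · √17) = 0.39344.
θ ≈ 23.2°.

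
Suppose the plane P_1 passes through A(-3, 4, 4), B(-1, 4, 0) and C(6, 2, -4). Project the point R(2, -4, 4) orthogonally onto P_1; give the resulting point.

(4, 1, 5)

AB = (2, 0, -4), AC = (9, -2, -8); a normal to P_1 is AB × AC = (-8, -20, -4).
Using A: P_1 has equation -8x - 20y - 4z = -72.
Foot = R − λn with λ = (n·R − d)/|n|² = (48 − (-72))/480 = 1/4.
Foot = (2, -4, 4) − (1/4)·(-8, -20, -4) = (4, 1, 5).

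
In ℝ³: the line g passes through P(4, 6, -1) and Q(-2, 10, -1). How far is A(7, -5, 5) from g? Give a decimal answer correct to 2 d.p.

9.60

A direction vector for g is Q − P = (-6, 4, 0).
Taking (4, 6, -1) on g with direction v = (-6, 4, 0): w = A − (4, 6, -1) = (3, -11, 6), and w × v = (-24, -36, -54).
Distance = |w × v| / |v| = √4788 / √52 ≈ 9.60.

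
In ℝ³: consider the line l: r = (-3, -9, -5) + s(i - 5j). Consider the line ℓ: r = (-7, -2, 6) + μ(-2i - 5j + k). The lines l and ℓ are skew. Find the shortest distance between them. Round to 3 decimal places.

Common perpendicular direction n = (1, -5, 0) × (-2, -5, 1) = (-5, -1, -15).
With w = (-7, -2, 6) − (-3, -9, -5) = (-4, 7, 11), w · n = -152.
Distance = |w · n| / |n| = |-152| / √251 ≈ 9.594.

9.594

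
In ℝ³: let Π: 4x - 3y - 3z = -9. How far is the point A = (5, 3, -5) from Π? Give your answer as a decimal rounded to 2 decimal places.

n·A − d = (4)·(5) + (-3)·(3) + (-3)·(-5) − (-9) = 35; |n| = √34.
Distance = |35| / √34 = 35/√34 ≈ 6.00.

6.00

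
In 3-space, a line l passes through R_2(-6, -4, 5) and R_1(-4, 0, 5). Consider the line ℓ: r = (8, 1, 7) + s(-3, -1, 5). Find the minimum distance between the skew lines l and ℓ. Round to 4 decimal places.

A direction vector for l is R_1 − R_2 = (2, 4, 0).
Common perpendicular direction n = (2, 4, 0) × (-3, -1, 5) = (20, -10, 10).
With w = (8, 1, 7) − (-6, -4, 5) = (14, 5, 2), w · n = 250.
Distance = |w · n| / |n| = |250| / √600 ≈ 10.2062.

10.2062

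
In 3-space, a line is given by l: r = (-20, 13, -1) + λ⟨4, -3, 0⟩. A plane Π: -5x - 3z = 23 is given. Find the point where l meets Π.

(-4, 1, -1)

Substitute r = (-20, 13, -1) + t(4, -3, 0) into the plane: 103 + (-20)t = 23, so t = 4.
Intersection: (-20, 13, -1) + 4·(4, -3, 0) = (-4, 1, -1).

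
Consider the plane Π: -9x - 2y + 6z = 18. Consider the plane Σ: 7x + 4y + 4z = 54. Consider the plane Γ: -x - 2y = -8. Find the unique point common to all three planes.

Solving the 3×3 linear system -9x - 2y + 6z = 18, 7x + 4y + 4z = 54, -x - 2y = -8 (e.g. by elimination or Cramer's rule, determinant = -124) gives (2, 3, 7).

(2, 3, 7)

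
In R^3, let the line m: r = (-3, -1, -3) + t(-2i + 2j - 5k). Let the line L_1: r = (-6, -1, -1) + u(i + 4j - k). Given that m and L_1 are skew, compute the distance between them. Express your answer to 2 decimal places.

Common perpendicular direction n = (-2, 2, -5) × (1, 4, -1) = (18, -7, -10).
With w = (-6, -1, -1) − (-3, -1, -3) = (-3, 0, 2), w · n = -74.
Distance = |w · n| / |n| = |-74| / √473 ≈ 3.40.

3.40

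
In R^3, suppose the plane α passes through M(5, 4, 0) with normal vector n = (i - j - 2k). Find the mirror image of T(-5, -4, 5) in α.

α: n·r = n·M gives x - y - 2z = 1.
λ = (n·T − d)/|n|² = (-11 − 1)/6 = -2.
Reflection = T − 2λn = (-5, -4, 5) − (-4)·(1, -1, -2) = (-1, -8, -3).

(-1, -8, -3)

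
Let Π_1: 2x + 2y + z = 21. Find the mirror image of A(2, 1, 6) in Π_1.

λ = (n·A − d)/|n|² = (12 − 21)/9 = -1.
Reflection = A − 2λn = (2, 1, 6) − (-2)·(2, 2, 1) = (6, 5, 8).

(6, 5, 8)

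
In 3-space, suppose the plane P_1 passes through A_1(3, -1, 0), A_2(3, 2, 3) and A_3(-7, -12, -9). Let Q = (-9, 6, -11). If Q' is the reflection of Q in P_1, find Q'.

(-5, -14, 9)

A_1A_2 = (0, 3, 3), A_1A_3 = (-10, -11, -9); a normal to P_1 is A_1A_2 × A_1A_3 = (6, -30, 30).
Using A_1: P_1 has equation 6x - 30y + 30z = 48.
λ = (n·Q − d)/|n|² = (-564 − 48)/1836 = -1/3.
Reflection = Q − 2λn = (-9, 6, -11) − (-2/3)·(6, -30, 30) = (-5, -14, 9).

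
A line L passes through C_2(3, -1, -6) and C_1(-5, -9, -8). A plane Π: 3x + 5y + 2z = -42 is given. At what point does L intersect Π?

(-1, -5, -7)

A direction vector for L is C_1 − C_2 = (-8, -8, -2).
Substitute r = (3, -1, -6) + t(-8, -8, -2) into the plane: -8 + (-68)t = -42, so t = 1/2.
Intersection: (3, -1, -6) + (1/2)·(-8, -8, -2) = (-1, -5, -7).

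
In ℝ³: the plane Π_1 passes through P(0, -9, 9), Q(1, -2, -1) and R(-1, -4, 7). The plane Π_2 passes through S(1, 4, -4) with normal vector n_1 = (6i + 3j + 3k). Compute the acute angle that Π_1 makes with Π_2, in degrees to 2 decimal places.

10.02

PQ = (1, 7, -10), PR = (-1, 5, -2); a normal to Π_1 is PQ × PR = (36, 12, 12).
Using P: Π_1 has equation 36x + 12y + 12z = 0.
Π_2: n_1·r = n_1·S gives 6x + 3y + 3z = 6.
cos θ = |n₁·n₂| / (|n₁||n₂|) = |288| / (√1584 · √54).
θ = arccos(0.98473) ≈ 10.02°.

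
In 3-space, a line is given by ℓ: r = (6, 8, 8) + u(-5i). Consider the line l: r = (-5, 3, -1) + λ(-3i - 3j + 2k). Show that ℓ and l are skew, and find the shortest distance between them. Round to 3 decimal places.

Common perpendicular direction n = (-5, 0, 0) × (-3, -3, 2) = (0, 10, 15).
With w = (-5, 3, -1) − (6, 8, 8) = (-11, -5, -9), w · n = -185.
Since n ≠ 0 the lines are not parallel, and w · n = -185 ≠ 0 so they do not intersect; hence they are skew.
Distance = |w · n| / |n| = |-185| / √325 ≈ 10.262.

10.262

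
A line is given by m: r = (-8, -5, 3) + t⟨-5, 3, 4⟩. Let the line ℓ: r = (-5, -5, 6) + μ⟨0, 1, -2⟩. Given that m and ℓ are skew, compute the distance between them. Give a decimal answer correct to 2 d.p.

3.00

Common perpendicular direction n = (-5, 3, 4) × (0, 1, -2) = (-10, -10, -5).
With w = (-5, -5, 6) − (-8, -5, 3) = (3, 0, 3), w · n = -45.
Distance = |w · n| / |n| = |-45| / √225 ≈ 3.00.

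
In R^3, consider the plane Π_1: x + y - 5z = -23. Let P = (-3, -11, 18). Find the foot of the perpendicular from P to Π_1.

(0, -8, 3)

Foot = P − λn with λ = (n·P − d)/|n|² = (-104 − (-23))/27 = -3.
Foot = (-3, -11, 18) − (-3)·(1, 1, -5) = (0, -8, 3).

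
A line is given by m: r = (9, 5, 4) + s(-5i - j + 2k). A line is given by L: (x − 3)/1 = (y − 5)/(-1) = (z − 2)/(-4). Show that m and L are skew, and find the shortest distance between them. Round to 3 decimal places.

2.412

L has direction (1, -1, -4) through (3, 5, 2).
Common perpendicular direction n = (-5, -1, 2) × (1, -1, -4) = (6, -18, 6).
With w = (3, 5, 2) − (9, 5, 4) = (-6, 0, -2), w · n = -48.
Since n ≠ 0 the lines are not parallel, and w · n = -48 ≠ 0 so they do not intersect; hence they are skew.
Distance = |w · n| / |n| = |-48| / √396 ≈ 2.412.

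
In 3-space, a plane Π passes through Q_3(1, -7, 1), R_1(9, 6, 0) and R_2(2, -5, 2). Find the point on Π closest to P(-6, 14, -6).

(9, 5, -3)

Q_3R_1 = (8, 13, -1), Q_3R_2 = (1, 2, 1); a normal to Π is Q_3R_1 × Q_3R_2 = (15, -9, 3).
Using Q_3: Π has equation 15x - 9y + 3z = 81.
Foot = P − λn with λ = (n·P − d)/|n|² = (-234 − 81)/315 = -1.
Foot = (-6, 14, -6) − (-1)·(15, -9, 3) = (9, 5, -3).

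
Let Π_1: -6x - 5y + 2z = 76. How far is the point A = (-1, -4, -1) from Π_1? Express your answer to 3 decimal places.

6.450

n·A − d = (-6)·(-1) + (-5)·(-4) + (2)·(-1) − 76 = -52; |n| = √65.
Distance = |-52| / √65 = 52/√65 ≈ 6.450.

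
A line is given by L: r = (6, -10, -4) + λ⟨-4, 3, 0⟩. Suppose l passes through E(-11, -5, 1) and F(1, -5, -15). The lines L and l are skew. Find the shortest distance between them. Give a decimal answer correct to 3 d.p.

A direction vector for l is F − E = (12, 0, -16).
Common perpendicular direction n = (-4, 3, 0) × (12, 0, -16) = (-48, -64, -36).
With w = (-11, -5, 1) − (6, -10, -4) = (-17, 5, 5), w · n = 316.
Distance = |w · n| / |n| = |316| / √7696 ≈ 3.602.

3.602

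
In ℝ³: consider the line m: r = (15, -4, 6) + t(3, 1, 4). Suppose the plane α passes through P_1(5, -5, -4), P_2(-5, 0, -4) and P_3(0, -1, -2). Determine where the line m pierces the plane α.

P_1P_2 = (-10, 5, 0), P_1P_3 = (-5, 4, 2); a normal to α is P_1P_2 × P_1P_3 = (10, 20, -15).
Using P_1: α has equation 10x + 20y - 15z = 10.
Substitute r = (15, -4, 6) + t(3, 1, 4) into the plane: -20 + (-10)t = 10, so t = -3.
Intersection: (15, -4, 6) + (-3)·(3, 1, 4) = (6, -7, -6).

(6, -7, -6)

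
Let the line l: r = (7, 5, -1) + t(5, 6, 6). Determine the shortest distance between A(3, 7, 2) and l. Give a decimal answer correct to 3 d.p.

5.289

Taking (7, 5, -1) on l with direction v = (5, 6, 6): w = A − (7, 5, -1) = (-4, 2, 3), and w × v = (-6, 39, -34).
Distance = |w × v| / |v| = √2713 / √97 ≈ 5.289.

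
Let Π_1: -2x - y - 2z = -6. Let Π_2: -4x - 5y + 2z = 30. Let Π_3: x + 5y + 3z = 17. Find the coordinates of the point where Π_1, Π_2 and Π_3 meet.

(-4, 0, 7)

Solving the 3×3 linear system -2x - y - 2z = -6, -4x - 5y + 2z = 30, x + 5y + 3z = 17 (e.g. by elimination or Cramer's rule, determinant = 66) gives (-4, 0, 7).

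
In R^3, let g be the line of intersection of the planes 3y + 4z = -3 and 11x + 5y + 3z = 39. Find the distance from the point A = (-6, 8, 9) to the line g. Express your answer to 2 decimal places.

Direction of g: (0, 3, 4) × (11, 5, 3) = (-11, 44, -33).
A point on g: solving the two plane equations with x = 5 gives (5, -5, 3).
Taking (5, -5, 3) on g with direction v = (-11, 44, -33): w = A − (5, -5, 3) = (-11, 13, 6), and w × v = (-693, -429, -341).
Distance = |w × v| / |v| = √780571 / √3146 ≈ 15.75.

15.75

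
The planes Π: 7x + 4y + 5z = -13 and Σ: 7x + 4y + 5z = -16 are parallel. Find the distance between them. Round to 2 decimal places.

0.32

Same normal n = (7, 4, 5) with |n| = √90; distance = |-13 − (-16)| / |n| = 3/√90 ≈ 0.32.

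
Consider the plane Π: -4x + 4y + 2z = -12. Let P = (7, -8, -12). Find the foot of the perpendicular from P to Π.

Foot = P − λn with λ = (n·P − d)/|n|² = (-84 − (-12))/36 = -2.
Foot = (7, -8, -12) − (-2)·(-4, 4, 2) = (-1, 0, -8).

(-1, 0, -8)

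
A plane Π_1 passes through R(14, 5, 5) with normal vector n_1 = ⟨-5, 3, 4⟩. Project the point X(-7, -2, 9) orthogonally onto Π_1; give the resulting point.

(3, -8, 1)

Π_1: n_1·r = n_1·R gives -5x + 3y + 4z = -35.
Foot = X − λn with λ = (n·X − d)/|n|² = (65 − (-35))/50 = 2.
Foot = (-7, -2, 9) − 2·(-5, 3, 4) = (3, -8, 1).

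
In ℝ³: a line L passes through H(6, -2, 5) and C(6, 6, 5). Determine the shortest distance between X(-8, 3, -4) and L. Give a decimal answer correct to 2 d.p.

16.64

A direction vector for L is C − H = (0, 8, 0).
Taking (6, -2, 5) on L with direction v = (0, 8, 0): w = X − (6, -2, 5) = (-14, 5, -9), and w × v = (72, 0, -112).
Distance = |w × v| / |v| = √17728 / √64 ≈ 16.64.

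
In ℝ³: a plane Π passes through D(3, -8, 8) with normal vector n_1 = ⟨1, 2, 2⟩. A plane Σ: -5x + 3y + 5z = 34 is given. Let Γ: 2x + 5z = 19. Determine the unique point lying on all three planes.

(-3, -2, 5)

Π: n_1·r = n_1·D gives x + 2y + 2z = 3.
Solving the 3×3 linear system x + 2y + 2z = 3, -5x + 3y + 5z = 34, 2x + 5z = 19 (e.g. by elimination or Cramer's rule, determinant = 73) gives (-3, -2, 5).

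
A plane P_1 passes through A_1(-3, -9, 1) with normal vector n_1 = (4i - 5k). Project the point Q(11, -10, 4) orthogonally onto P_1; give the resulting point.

(7, -10, 9)

P_1: n_1·r = n_1·A_1 gives 4x - 5z = -17.
Foot = Q − λn with λ = (n·Q − d)/|n|² = (24 − (-17))/41 = 1.
Foot = (11, -10, 4) − 1·(4, 0, -5) = (7, -10, 9).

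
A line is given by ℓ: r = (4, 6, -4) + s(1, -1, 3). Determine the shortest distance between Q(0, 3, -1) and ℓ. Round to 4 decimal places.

5.3087

Taking (4, 6, -4) on ℓ with direction v = (1, -1, 3): w = Q − (4, 6, -4) = (-4, -3, 3), and w × v = (-6, 15, 7).
Distance = |w × v| / |v| = √310 / √11 ≈ 5.3087.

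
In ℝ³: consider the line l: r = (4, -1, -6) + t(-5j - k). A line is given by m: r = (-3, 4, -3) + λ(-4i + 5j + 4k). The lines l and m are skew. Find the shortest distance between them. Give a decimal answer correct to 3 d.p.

2.567

Common perpendicular direction n = (0, -5, -1) × (-4, 5, 4) = (-15, 4, -20).
With w = (-3, 4, -3) − (4, -1, -6) = (-7, 5, 3), w · n = 65.
Distance = |w · n| / |n| = |65| / √641 ≈ 2.567.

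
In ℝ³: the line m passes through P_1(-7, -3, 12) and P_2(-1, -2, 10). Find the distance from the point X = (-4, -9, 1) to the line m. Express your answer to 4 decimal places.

A direction vector for m is P_2 − P_1 = (6, 1, -2).
Taking (-7, -3, 12) on m with direction v = (6, 1, -2): w = X − (-7, -3, 12) = (3, -6, -11), and w × v = (23, -60, 39).
Distance = |w × v| / |v| = √5650 / √41 ≈ 11.7390.

11.7390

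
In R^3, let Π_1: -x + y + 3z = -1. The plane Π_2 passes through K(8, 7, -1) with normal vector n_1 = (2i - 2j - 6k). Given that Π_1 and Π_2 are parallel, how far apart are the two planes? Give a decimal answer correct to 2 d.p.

Π_2: n_1·r = n_1·K gives 2x - 2y - 6z = 8.
Rescale Π_2 by 1/(-2): -x + y + 3z = -4. Then distance = |-1 − (-4)| / √11 ≈ 0.90.

0.90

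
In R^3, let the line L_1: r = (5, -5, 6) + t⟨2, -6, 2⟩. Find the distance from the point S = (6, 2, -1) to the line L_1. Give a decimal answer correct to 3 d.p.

Taking (5, -5, 6) on L_1 with direction v = (2, -6, 2): w = S − (5, -5, 6) = (1, 7, -7), and w × v = (-28, -16, -20).
Distance = |w × v| / |v| = √1440 / √44 ≈ 5.721.

5.721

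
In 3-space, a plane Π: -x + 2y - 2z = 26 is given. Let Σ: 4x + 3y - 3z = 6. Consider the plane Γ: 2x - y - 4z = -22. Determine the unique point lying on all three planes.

Solving the 3×3 linear system -x + 2y - 2z = 26, 4x + 3y - 3z = 6, 2x - y - 4z = -22 (e.g. by elimination or Cramer's rule, determinant = 55) gives (-6, 10, 0).

(-6, 10, 0)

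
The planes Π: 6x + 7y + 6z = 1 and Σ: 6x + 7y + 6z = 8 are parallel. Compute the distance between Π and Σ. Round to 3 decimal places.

Same normal n = (6, 7, 6) with |n| = √121; distance = |1 − 8| / |n| = 7/√121 ≈ 0.636.

0.636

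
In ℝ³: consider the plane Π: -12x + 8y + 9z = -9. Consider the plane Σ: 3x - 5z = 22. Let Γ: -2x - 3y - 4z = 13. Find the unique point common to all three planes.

(-1, 3, -5)

Solving the 3×3 linear system -12x + 8y + 9z = -9, 3x - 5z = 22, -2x - 3y - 4z = 13 (e.g. by elimination or Cramer's rule, determinant = 275) gives (-1, 3, -5).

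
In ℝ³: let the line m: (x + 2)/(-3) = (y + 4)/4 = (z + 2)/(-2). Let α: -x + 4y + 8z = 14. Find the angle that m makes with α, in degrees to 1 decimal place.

m has direction (-3, 4, -2) through (-2, -4, -2).
sin θ = |n·v| / (|n||v|) = |3| / (√81 · √29) = 0.06190.
θ ≈ 3.5°.

3.5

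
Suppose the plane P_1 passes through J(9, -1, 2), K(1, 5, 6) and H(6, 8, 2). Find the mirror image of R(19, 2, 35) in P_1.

JK = (-8, 6, 4), JH = (-3, 9, 0); a normal to P_1 is JK × JH = (-36, -12, -54).
Using J: P_1 has equation -36x - 12y - 54z = -420.
λ = (n·R − d)/|n|² = (-2598 − (-420))/4356 = -1/2.
Reflection = R − 2λn = (19, 2, 35) − (-1)·(-36, -12, -54) = (-17, -10, -19).

(-17, -10, -19)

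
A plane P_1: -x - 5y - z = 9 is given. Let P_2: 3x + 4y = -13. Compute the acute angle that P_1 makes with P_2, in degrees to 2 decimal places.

27.72

cos θ = |n₁·n₂| / (|n₁||n₂|) = |-23| / (√27 · √25).
θ = arccos(0.88527) ≈ 27.72°.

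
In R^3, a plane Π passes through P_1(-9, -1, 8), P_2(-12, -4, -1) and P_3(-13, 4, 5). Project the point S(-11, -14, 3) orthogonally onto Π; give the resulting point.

P_1P_2 = (-3, -3, -9), P_1P_3 = (-4, 5, -3); a normal to Π is P_1P_2 × P_1P_3 = (54, 27, -27).
Using P_1: Π has equation 54x + 27y - 27z = -729.
Foot = S − λn with λ = (n·S − d)/|n|² = (-1053 − (-729))/4374 = -2/27.
Foot = (-11, -14, 3) − (-2/27)·(54, 27, -27) = (-7, -12, 1).

(-7, -12, 1)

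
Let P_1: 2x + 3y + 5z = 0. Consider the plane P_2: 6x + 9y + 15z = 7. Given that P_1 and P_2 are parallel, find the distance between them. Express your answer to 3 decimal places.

Rescale P_2 by 1/3: 2x + 3y + 5z = 7/3. Then distance = |0 − (7/3)| / √38 ≈ 0.379.

0.379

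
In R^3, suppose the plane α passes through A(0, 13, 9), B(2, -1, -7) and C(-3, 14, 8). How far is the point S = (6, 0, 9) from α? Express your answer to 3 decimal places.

AB = (2, -14, -16), AC = (-3, 1, -1); a normal to α is AB × AC = (30, 50, -40).
Using A: α has equation 30x + 50y - 40z = 290.
n·S − d = (30)·(6) + (50)·(0) + (-40)·(9) − 290 = -470; |n| = √5000.
Distance = |-470| / √5000 = 470/√5000 ≈ 6.647.

6.647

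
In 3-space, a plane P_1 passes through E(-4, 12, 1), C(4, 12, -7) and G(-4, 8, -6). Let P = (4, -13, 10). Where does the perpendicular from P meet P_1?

(-8, 8, -2)

EC = (8, 0, -8), EG = (0, -4, -7); a normal to P_1 is EC × EG = (-32, 56, -32).
Using E: P_1 has equation -32x + 56y - 32z = 768.
Foot = P − λn with λ = (n·P − d)/|n|² = (-1176 − 768)/5184 = -3/8.
Foot = (4, -13, 10) − (-3/8)·(-32, 56, -32) = (-8, 8, -2).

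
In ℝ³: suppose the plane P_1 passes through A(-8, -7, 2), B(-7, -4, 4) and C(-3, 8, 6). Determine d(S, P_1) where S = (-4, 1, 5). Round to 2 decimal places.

AB = (1, 3, 2), AC = (5, 15, 4); a normal to P_1 is AB × AC = (-18, 6, 0).
Using A: P_1 has equation -18x + 6y = 102.
n·S − d = (-18)·(-4) + (6)·(1) + (0)·(5) − 102 = -24; |n| = √360.
Distance = |-24| / √360 = 24/√360 ≈ 1.26.

1.26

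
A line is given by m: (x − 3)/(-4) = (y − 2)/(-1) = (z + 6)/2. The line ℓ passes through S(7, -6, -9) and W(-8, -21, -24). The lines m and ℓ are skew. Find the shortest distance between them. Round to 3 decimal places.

6.940

m has direction (-4, -1, 2) through (3, 2, -6).
A direction vector for ℓ is W − S = (-15, -15, -15).
Common perpendicular direction n = (-4, -1, 2) × (-15, -15, -15) = (45, -90, 45).
With w = (7, -6, -9) − (3, 2, -6) = (4, -8, -3), w · n = 765.
Distance = |w · n| / |n| = |765| / √12150 ≈ 6.940.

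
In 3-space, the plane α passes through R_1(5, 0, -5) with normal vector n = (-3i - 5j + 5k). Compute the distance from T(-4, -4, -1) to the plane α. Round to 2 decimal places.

α: n·r = n·R_1 gives -3x - 5y + 5z = -40.
n·T − d = (-3)·(-4) + (-5)·(-4) + (5)·(-1) − (-40) = 67; |n| = √59.
Distance = |67| / √59 = 67/√59 ≈ 8.72.

8.72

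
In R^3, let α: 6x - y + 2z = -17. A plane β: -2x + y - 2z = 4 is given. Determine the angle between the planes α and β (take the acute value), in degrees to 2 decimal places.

27.75

cos θ = |n₁·n₂| / (|n₁||n₂|) = |-17| / (√41 · √9).
θ = arccos(0.88498) ≈ 27.75°.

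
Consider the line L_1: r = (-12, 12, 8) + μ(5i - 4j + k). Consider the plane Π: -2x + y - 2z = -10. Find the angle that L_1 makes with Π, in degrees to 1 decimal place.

sin θ = |n·v| / (|n||v|) = |-16| / (√9 · √42) = 0.82295.
θ ≈ 55.4°.

55.4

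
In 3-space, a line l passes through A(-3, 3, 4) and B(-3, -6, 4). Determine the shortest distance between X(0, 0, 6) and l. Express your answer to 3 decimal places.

3.606

A direction vector for l is B − A = (0, -9, 0).
Taking (-3, 3, 4) on l with direction v = (0, -9, 0): w = X − (-3, 3, 4) = (3, -3, 2), and w × v = (18, 0, -27).
Distance = |w × v| / |v| = √1053 / √81 ≈ 3.606.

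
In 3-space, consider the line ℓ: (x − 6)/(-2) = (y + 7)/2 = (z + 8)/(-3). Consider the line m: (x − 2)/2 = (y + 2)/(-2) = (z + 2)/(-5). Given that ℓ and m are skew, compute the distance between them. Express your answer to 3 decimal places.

0.707

ℓ has direction (-2, 2, -3) through (6, -7, -8).
m has direction (2, -2, -5) through (2, -2, -2).
Common perpendicular direction n = (-2, 2, -3) × (2, -2, -5) = (-16, -16, 0).
With w = (2, -2, -2) − (6, -7, -8) = (-4, 5, 6), w · n = -16.
Distance = |w · n| / |n| = |-16| / √512 ≈ 0.707.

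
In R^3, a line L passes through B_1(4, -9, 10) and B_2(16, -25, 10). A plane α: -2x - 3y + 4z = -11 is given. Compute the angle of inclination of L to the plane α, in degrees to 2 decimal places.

12.88

A direction vector for L is B_2 − B_1 = (12, -16, 0).
sin θ = |n·v| / (|n||v|) = |24| / (√29 · √400) = 0.22283.
θ ≈ 12.88°.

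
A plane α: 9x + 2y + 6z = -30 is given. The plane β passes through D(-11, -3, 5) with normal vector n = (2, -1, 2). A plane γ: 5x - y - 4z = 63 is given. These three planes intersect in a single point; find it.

β: n·r = n·D gives 2x - y + 2z = -9.
Solving the 3×3 linear system 9x + 2y + 6z = -30, 2x - y + 2z = -9, 5x - y - 4z = 63 (e.g. by elimination or Cramer's rule, determinant = 108) gives (4, -3, -10).

(4, -3, -10)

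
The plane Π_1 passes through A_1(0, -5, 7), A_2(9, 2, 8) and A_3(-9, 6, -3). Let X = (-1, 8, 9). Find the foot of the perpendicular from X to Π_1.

A_1A_2 = (9, 7, 1), A_1A_3 = (-9, 11, -10); a normal to Π_1 is A_1A_2 × A_1A_3 = (-81, 81, 162).
Using A_1: Π_1 has equation -81x + 81y + 162z = 729.
Foot = X − λn with λ = (n·X − d)/|n|² = (2187 − 729)/39366 = 1/27.
Foot = (-1, 8, 9) − (1/27)·(-81, 81, 162) = (2, 5, 3).

(2, 5, 3)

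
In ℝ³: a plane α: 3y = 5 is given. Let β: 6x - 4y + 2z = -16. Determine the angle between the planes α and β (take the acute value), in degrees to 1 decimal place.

57.7

cos θ = |n₁·n₂| / (|n₁||n₂|) = |-12| / (√9 · √56).
θ = arccos(0.53452) ≈ 57.7°.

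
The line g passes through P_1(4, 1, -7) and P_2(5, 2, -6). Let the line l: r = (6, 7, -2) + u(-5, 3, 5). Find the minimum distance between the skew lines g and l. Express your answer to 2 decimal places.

A direction vector for g is P_2 − P_1 = (1, 1, 1).
Common perpendicular direction n = (1, 1, 1) × (-5, 3, 5) = (2, -10, 8).
With w = (6, 7, -2) − (4, 1, -7) = (2, 6, 5), w · n = -16.
Distance = |w · n| / |n| = |-16| / √168 ≈ 1.23.

1.23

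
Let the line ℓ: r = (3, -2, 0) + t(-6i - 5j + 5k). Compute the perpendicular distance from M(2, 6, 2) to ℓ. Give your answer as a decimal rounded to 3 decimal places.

Taking (3, -2, 0) on ℓ with direction v = (-6, -5, 5): w = M − (3, -2, 0) = (-1, 8, 2), and w × v = (50, -7, 53).
Distance = |w × v| / |v| = √5358 / √86 ≈ 7.893.

7.893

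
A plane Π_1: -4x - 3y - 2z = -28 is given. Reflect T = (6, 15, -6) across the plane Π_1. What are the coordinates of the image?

(-2, 9, -10)

λ = (n·T − d)/|n|² = (-57 − (-28))/29 = -1.
Reflection = T − 2λn = (6, 15, -6) − (-2)·(-4, -3, -2) = (-2, 9, -10).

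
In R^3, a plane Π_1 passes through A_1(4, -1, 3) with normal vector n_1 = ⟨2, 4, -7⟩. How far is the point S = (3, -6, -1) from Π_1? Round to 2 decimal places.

Π_1: n_1·r = n_1·A_1 gives 2x + 4y - 7z = -17.
n·S − d = (2)·(3) + (4)·(-6) + (-7)·(-1) − (-17) = 6; |n| = √69.
Distance = |6| / √69 = 6/√69 ≈ 0.72.

0.72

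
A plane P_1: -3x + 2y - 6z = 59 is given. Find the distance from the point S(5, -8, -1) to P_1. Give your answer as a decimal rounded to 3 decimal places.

12.000

n·S − d = (-3)·(5) + (2)·(-8) + (-6)·(-1) − 59 = -84; |n| = √49.
Distance = |-84| / √49 = 84/√49 ≈ 12.000.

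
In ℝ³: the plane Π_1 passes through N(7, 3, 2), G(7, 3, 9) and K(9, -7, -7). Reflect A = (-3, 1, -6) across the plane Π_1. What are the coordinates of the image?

(17, 5, -6)

NG = (0, 0, 7), NK = (2, -10, -9); a normal to Π_1 is NG × NK = (70, 14, 0).
Using N: Π_1 has equation 70x + 14y = 532.
λ = (n·A − d)/|n|² = (-196 − 532)/5096 = -1/7.
Reflection = A − 2λn = (-3, 1, -6) − (-2/7)·(70, 14, 0) = (17, 5, -6).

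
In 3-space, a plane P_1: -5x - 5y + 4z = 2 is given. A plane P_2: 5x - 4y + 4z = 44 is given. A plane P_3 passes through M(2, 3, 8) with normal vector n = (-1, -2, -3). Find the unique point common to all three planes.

(4, 2, 8)

P_3: n·r = n·M gives -x - 2y - 3z = -32.
Solving the 3×3 linear system -5x - 5y + 4z = 2, 5x - 4y + 4z = 44, -x - 2y - 3z = -32 (e.g. by elimination or Cramer's rule, determinant = -211) gives (4, 2, 8).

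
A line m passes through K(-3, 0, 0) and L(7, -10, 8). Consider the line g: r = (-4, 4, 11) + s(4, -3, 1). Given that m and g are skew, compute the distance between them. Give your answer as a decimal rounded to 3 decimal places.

A direction vector for m is L − K = (10, -10, 8).
Common perpendicular direction n = (10, -10, 8) × (4, -3, 1) = (14, 22, 10).
With w = (-4, 4, 11) − (-3, 0, 0) = (-1, 4, 11), w · n = 184.
Distance = |w · n| / |n| = |184| / √780 ≈ 6.588.

6.588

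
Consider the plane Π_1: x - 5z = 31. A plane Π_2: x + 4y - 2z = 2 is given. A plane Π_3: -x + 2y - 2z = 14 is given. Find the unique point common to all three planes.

(-4, -2, -7)

Solving the 3×3 linear system x - 5z = 31, x + 4y - 2z = 2, -x + 2y - 2z = 14 (e.g. by elimination or Cramer's rule, determinant = -34) gives (-4, -2, -7).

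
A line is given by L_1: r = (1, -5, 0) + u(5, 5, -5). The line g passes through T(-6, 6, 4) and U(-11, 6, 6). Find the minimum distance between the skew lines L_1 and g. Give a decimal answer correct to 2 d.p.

A direction vector for g is U − T = (-5, 0, 2).
Common perpendicular direction n = (5, 5, -5) × (-5, 0, 2) = (10, 15, 25).
With w = (-6, 6, 4) − (1, -5, 0) = (-7, 11, 4), w · n = 195.
Distance = |w · n| / |n| = |195| / √950 ≈ 6.33.

6.33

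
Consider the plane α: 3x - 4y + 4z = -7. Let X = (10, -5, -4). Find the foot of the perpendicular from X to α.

Foot = X − λn with λ = (n·X − d)/|n|² = (34 − (-7))/41 = 1.
Foot = (10, -5, -4) − 1·(3, -4, 4) = (7, -1, -8).

(7, -1, -8)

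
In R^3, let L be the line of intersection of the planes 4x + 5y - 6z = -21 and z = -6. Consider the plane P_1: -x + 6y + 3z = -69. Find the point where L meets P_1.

(-3, -9, -6)

Direction of L: (4, 5, -6) × (0, 0, 1) = (5, -4, 0).
A point on L: solving the two plane equations with x = 17 gives (17, -25, -6).
Substitute r = (17, -25, -6) + t(5, -4, 0) into the plane: -185 + (-29)t = -69, so t = -4.
Intersection: (17, -25, -6) + (-4)·(5, -4, 0) = (-3, -9, -6).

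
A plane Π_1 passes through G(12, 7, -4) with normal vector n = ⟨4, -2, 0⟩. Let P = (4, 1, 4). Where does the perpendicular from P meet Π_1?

Π_1: n·r = n·G gives 4x - 2y = 34.
Foot = P − λn with λ = (n·P − d)/|n|² = (14 − 34)/20 = -1.
Foot = (4, 1, 4) − (-1)·(4, -2, 0) = (8, -1, 4).

(8, -1, 4)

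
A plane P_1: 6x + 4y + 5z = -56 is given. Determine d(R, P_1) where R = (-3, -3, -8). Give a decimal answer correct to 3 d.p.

1.595

n·R − d = (6)·(-3) + (4)·(-3) + (5)·(-8) − (-56) = -14; |n| = √77.
Distance = |-14| / √77 = 14/√77 ≈ 1.595.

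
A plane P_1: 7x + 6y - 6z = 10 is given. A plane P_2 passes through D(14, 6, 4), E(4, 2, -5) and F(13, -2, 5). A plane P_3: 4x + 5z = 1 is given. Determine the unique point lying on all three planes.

DE = (-10, -4, -9), DF = (-1, -8, 1); a normal to P_2 is DE × DF = (-76, 19, 76).
Using D: P_2 has equation -76x + 19y + 76z = -646.
Solving the 3×3 linear system 7x + 6y - 6z = 10, -76x + 19y + 76z = -646, 4x + 5z = 1 (e.g. by elimination or Cramer's rule, determinant = 5225) gives (4, -6, -3).

(4, -6, -3)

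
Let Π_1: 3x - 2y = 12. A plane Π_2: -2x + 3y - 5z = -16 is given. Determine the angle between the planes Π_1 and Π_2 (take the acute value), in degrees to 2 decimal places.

57.32

cos θ = |n₁·n₂| / (|n₁||n₂|) = |-12| / (√13 · √38).
θ = arccos(0.53991) ≈ 57.32°.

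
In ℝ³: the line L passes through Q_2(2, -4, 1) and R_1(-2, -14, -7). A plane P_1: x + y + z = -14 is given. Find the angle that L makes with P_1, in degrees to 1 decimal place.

71.2

A direction vector for L is R_1 − Q_2 = (-4, -10, -8).
sin θ = |n·v| / (|n||v|) = |-22| / (√3 · √180) = 0.94673.
θ ≈ 71.2°.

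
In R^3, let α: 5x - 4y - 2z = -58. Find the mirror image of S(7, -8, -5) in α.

(-23, 16, 7)

λ = (n·S − d)/|n|² = (77 − (-58))/45 = 3.
Reflection = S − 2λn = (7, -8, -5) − 6·(5, -4, -2) = (-23, 16, 7).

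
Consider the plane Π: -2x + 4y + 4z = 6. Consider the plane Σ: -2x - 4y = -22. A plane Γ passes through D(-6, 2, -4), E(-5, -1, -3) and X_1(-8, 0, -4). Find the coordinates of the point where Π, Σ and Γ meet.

DE = (1, -3, 1), DX_1 = (-2, -2, 0); a normal to Γ is DE × DX_1 = (2, -2, -8).
Using D: Γ has equation 2x - 2y - 8z = 16.
Solving the 3×3 linear system -2x + 4y + 4z = 6, -2x - 4y = -22, 2x - 2y - 8z = 16 (e.g. by elimination or Cramer's rule, determinant = -80) gives (1, 5, -3).

(1, 5, -3)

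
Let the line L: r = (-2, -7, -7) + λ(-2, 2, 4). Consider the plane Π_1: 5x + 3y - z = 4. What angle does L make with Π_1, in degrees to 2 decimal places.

16.02

sin θ = |n·v| / (|n||v|) = |-8| / (√35 · √24) = 0.27603.
θ ≈ 16.02°.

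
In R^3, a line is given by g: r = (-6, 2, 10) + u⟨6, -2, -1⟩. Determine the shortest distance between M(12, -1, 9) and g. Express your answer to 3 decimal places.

3.382

Taking (-6, 2, 10) on g with direction v = (6, -2, -1): w = M − (-6, 2, 10) = (18, -3, -1), and w × v = (1, 12, -18).
Distance = |w × v| / |v| = √469 / √41 ≈ 3.382.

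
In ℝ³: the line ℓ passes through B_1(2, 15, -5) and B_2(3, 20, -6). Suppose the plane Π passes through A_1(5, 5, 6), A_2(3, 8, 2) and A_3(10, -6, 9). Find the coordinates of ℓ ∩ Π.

(1, 10, -4)

A direction vector for ℓ is B_2 − B_1 = (1, 5, -1).
A_1A_2 = (-2, 3, -4), A_1A_3 = (5, -11, 3); a normal to Π is A_1A_2 × A_1A_3 = (-35, -14, 7).
Using A_1: Π has equation -35x - 14y + 7z = -203.
Substitute r = (2, 15, -5) + t(1, 5, -1) into the plane: -315 + (-112)t = -203, so t = -1.
Intersection: (2, 15, -5) + (-1)·(1, 5, -1) = (1, 10, -4).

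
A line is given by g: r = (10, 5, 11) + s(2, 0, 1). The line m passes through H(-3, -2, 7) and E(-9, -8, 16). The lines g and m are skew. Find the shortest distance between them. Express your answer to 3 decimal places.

5.019

A direction vector for m is E − H = (-6, -6, 9).
Common perpendicular direction n = (2, 0, 1) × (-6, -6, 9) = (6, -24, -12).
With w = (-3, -2, 7) − (10, 5, 11) = (-13, -7, -4), w · n = 138.
Distance = |w · n| / |n| = |138| / √756 ≈ 5.019.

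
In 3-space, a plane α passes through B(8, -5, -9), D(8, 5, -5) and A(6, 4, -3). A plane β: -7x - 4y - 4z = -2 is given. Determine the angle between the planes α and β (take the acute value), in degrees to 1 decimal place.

BD = (0, 10, 4), BA = (-2, 9, 6); a normal to α is BD × BA = (24, -8, 20).
Using B: α has equation 24x - 8y + 20z = 52.
cos θ = |n₁·n₂| / (|n₁||n₂|) = |-216| / (√1040 · √81).
θ = arccos(0.74421) ≈ 41.9°.

41.9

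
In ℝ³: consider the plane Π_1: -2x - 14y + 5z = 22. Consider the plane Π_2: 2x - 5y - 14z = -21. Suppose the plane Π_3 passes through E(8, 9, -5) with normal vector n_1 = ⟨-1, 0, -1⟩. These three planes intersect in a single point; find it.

(1, -1, 2)

Π_3: n_1·r = n_1·E gives -x - z = -3.
Solving the 3×3 linear system -2x - 14y + 5z = 22, 2x - 5y - 14z = -21, -x - z = -3 (e.g. by elimination or Cramer's rule, determinant = -259) gives (1, -1, 2).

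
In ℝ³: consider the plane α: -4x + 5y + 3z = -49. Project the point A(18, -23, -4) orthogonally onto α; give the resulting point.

Foot = A − λn with λ = (n·A − d)/|n|² = (-199 − (-49))/50 = -3.
Foot = (18, -23, -4) − (-3)·(-4, 5, 3) = (6, -8, 5).

(6, -8, 5)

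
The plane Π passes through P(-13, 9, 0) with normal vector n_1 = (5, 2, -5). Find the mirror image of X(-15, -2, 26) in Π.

(15, 10, -4)

Π: n_1·r = n_1·P gives 5x + 2y - 5z = -47.
λ = (n·X − d)/|n|² = (-209 − (-47))/54 = -3.
Reflection = X − 2λn = (-15, -2, 26) − (-6)·(5, 2, -5) = (15, 10, -4).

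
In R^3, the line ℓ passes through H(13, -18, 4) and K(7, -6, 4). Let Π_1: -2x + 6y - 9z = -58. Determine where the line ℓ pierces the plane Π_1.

A direction vector for ℓ is K − H = (-6, 12, 0).
Substitute r = (13, -18, 4) + t(-6, 12, 0) into the plane: -170 + 84t = -58, so t = 4/3.
Intersection: (13, -18, 4) + (4/3)·(-6, 12, 0) = (5, -2, 4).

(5, -2, 4)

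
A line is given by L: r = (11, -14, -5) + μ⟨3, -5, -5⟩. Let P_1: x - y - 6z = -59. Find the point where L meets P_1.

(2, 1, 10)

Substitute r = (11, -14, -5) + t(3, -5, -5) into the plane: 55 + 38t = -59, so t = -3.
Intersection: (11, -14, -5) + (-3)·(3, -5, -5) = (2, 1, 10).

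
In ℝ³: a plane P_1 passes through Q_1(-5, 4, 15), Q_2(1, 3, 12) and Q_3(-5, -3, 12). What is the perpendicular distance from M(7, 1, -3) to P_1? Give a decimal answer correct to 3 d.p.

Q_1Q_2 = (6, -1, -3), Q_1Q_3 = (0, -7, -3); a normal to P_1 is Q_1Q_2 × Q_1Q_3 = (-18, 18, -42).
Using Q_1: P_1 has equation -18x + 18y - 42z = -468.
n·M − d = (-18)·(7) + (18)·(1) + (-42)·(-3) − (-468) = 486; |n| = √2412.
Distance = |486| / √2412 = 486/√2412 ≈ 9.896.

9.896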